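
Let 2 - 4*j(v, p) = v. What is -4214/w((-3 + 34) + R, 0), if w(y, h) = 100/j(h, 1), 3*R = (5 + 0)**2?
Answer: -2107/100 ≈ -21.070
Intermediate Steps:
j(v, p) = 1/2 - v/4
R = 25/3 (R = (5 + 0)**2/3 = (1/3)*5**2 = (1/3)*25 = 25/3 ≈ 8.3333)
w(y, h) = 100/(1/2 - h/4)
-4214/w((-3 + 34) + R, 0) = -4214/((-400/(-2 + 0))) = -4214/((-400/(-2))) = -4214/((-400*(-1/2))) = -4214/200 = -4214*1/200 = -2107/100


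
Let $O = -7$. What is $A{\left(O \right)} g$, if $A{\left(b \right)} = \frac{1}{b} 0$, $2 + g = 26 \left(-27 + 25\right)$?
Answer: $0$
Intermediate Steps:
$g = -54$ ($g = -2 + 26 \left(-27 + 25\right) = -2 + 26 \left(-2\right) = -2 - 52 = -54$)
$A{\left(b \right)} = 0$
$A{\left(O \right)} g = 0 \left(-54\right) = 0$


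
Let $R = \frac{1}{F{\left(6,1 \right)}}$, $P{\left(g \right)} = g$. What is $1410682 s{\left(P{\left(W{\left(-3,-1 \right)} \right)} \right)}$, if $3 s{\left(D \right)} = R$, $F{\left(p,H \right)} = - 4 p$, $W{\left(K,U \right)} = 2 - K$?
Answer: $- \frac{705341}{36} \approx -19593.0$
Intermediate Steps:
$R = - \frac{1}{24}$ ($R = \frac{1}{\left(-4\right) 6} = \frac{1}{-24} = - \frac{1}{24} \approx -0.041667$)
$s{\left(D \right)} = - \frac{1}{72}$ ($s{\left(D \right)} = \frac{1}{3} \left(- \frac{1}{24}\right) = - \frac{1}{72}$)
$1410682 s{\left(P{\left(W{\left(-3,-1 \right)} \right)} \right)} = 1410682 \left(- \frac{1}{72}\right) = - \frac{705341}{36}$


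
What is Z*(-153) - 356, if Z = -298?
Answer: 45238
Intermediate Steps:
Z*(-153) - 356 = -298*(-153) - 356 = 45594 - 356 = 45238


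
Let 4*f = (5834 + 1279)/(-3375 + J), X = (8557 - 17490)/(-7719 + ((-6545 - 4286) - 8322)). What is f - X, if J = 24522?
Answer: -47040339/189420728 ≈ -0.24834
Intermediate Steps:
X = 8933/26872 (X = -8933/(-7719 + (-10831 - 8322)) = -8933/(-7719 - 19153) = -8933/(-26872) = -8933*(-1/26872) = 8933/26872 ≈ 0.33243)
f = 2371/28196 (f = ((5834 + 1279)/(-3375 + 24522))/4 = (7113/21147)/4 = (7113*(1/21147))/4 = (1/4)*(2371/7049) = 2371/28196 ≈ 0.084090)
f - X = 2371/28196 - 1*8933/26872 = 2371/28196 - 8933/26872 = -47040339/189420728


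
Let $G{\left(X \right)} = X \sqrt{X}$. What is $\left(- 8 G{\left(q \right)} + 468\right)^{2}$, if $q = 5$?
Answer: $227024 - 37440 \sqrt{5} \approx 1.4331 \cdot 10^{5}$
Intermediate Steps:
$G{\left(X \right)} = X^{\frac{3}{2}}$
$\left(- 8 G{\left(q \right)} + 468\right)^{2} = \left(- 8 \cdot 5^{\frac{3}{2}} + 468\right)^{2} = \left(- 8 \cdot 5 \sqrt{5} + 468\right)^{2} = \left(- 40 \sqrt{5} + 468\right)^{2} = \left(468 - 40 \sqrt{5}\right)^{2}$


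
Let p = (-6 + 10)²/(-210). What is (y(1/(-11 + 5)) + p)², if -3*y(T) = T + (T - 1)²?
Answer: 3214849/14288400 ≈ 0.22500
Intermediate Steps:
y(T) = -T/3 - (-1 + T)²/3 (y(T) = -(T + (T - 1)²)/3 = -(T + (-1 + T)²)/3 = -T/3 - (-1 + T)²/3)
p = -8/105 (p = 4²*(-1/210) = 16*(-1/210) = -8/105 ≈ -0.076190)
(y(1/(-11 + 5)) + p)² = ((-⅓ - 1/(3*(-11 + 5)²) + 1/(3*(-11 + 5))) - 8/105)² = ((-⅓ - (1/(-6))²/3 + (⅓)/(-6)) - 8/105)² = ((-⅓ - (-⅙)²/3 + (⅓)*(-⅙)) - 8/105)² = ((-⅓ - ⅓*1/36 - 1/18) - 8/105)² = ((-⅓ - 1/108 - 1/18) - 8/105)² = (-43/108 - 8/105)² = (-1793/3780)² = 3214849/14288400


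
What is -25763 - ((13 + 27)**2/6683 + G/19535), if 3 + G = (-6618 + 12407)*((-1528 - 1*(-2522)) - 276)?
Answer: -3391230748832/130552405 ≈ -25976.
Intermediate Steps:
G = 4156499 (G = -3 + (-6618 + 12407)*((-1528 - 1*(-2522)) - 276) = -3 + 5789*((-1528 + 2522) - 276) = -3 + 5789*(994 - 276) = -3 + 5789*718 = -3 + 4156502 = 4156499)
-25763 - ((13 + 27)**2/6683 + G/19535) = -25763 - ((13 + 27)**2/6683 + 4156499/19535) = -25763 - (40**2*(1/6683) + 4156499*(1/19535)) = -25763 - (1600*(1/6683) + 4156499/19535) = -25763 - (1600/6683 + 4156499/19535) = -25763 - 1*27809138817/130552405 = -25763 - 27809138817/130552405 = -3391230748832/130552405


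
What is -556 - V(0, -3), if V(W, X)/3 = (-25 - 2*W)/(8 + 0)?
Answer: -4373/8 ≈ -546.63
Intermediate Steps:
V(W, X) = -75/8 - 3*W/4 (V(W, X) = 3*((-25 - 2*W)/(8 + 0)) = 3*((-25 - 2*W)/8) = 3*((-25 - 2*W)*(⅛)) = 3*(-25/8 - W/4) = -75/8 - 3*W/4)
-556 - V(0, -3) = -556 - (-75/8 - ¾*0) = -556 - (-75/8 + 0) = -556 - 1*(-75/8) = -556 + 75/8 = -4373/8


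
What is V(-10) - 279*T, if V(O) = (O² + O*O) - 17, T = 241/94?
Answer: -50037/94 ≈ -532.31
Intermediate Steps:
T = 241/94 (T = 241*(1/94) = 241/94 ≈ 2.5638)
V(O) = -17 + 2*O² (V(O) = (O² + O²) - 17 = 2*O² - 17 = -17 + 2*O²)
V(-10) - 279*T = (-17 + 2*(-10)²) - 279*241/94 = (-17 + 2*100) - 67239/94 = (-17 + 200) - 67239/94 = 183 - 67239/94 = -50037/94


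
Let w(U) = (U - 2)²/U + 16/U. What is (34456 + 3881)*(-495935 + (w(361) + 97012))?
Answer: -5516015965122/361 ≈ -1.5280e+10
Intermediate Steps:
w(U) = 16/U + (-2 + U)²/U (w(U) = (-2 + U)²/U + 16/U = 16/U + (-2 + U)²/U)
(34456 + 3881)*(-495935 + (w(361) + 97012)) = (34456 + 3881)*(-495935 + ((16 + (-2 + 361)²)/361 + 97012)) = 38337*(-495935 + ((16 + 359²)/361 + 97012)) = 38337*(-495935 + ((16 + 128881)/361 + 97012)) = 38337*(-495935 + ((1/361)*128897 + 97012)) = 38337*(-495935 + (128897/361 + 97012)) = 38337*(-495935 + 35150229/361) = 38337*(-143882306/361) = -5516015965122/361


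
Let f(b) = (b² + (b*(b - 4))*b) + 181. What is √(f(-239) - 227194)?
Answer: I*√14050295 ≈ 3748.4*I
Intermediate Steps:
f(b) = 181 + b² + b²*(-4 + b) (f(b) = (b² + (b*(-4 + b))*b) + 181 = (b² + b²*(-4 + b)) + 181 = 181 + b² + b²*(-4 + b))
√(f(-239) - 227194) = √((181 + (-239)³ - 3*(-239)²) - 227194) = √((181 - 13651919 - 3*57121) - 227194) = √((181 - 13651919 - 171363) - 227194) = √(-13823101 - 227194) = √(-14050295) = I*√14050295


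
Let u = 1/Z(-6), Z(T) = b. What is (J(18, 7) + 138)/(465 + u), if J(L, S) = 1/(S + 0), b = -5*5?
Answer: 24175/81368 ≈ 0.29711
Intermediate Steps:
b = -25
Z(T) = -25
J(L, S) = 1/S
u = -1/25 (u = 1/(-25) = -1/25 ≈ -0.040000)
(J(18, 7) + 138)/(465 + u) = (1/7 + 138)/(465 - 1/25) = (1/7 + 138)/(11624/25) = (967/7)*(25/11624) = 24175/81368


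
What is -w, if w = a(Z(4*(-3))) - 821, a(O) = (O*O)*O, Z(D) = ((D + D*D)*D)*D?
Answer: -6867667647691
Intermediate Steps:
Z(D) = D**2*(D + D**2) (Z(D) = ((D + D**2)*D)*D = (D*(D + D**2))*D = D**2*(D + D**2))
a(O) = O**3 (a(O) = O**2*O = O**3)
w = 6867667647691 (w = ((4*(-3))**3*(1 + 4*(-3)))**3 - 821 = ((-12)**3*(1 - 12))**3 - 821 = (-1728*(-11))**3 - 821 = 19008**3 - 821 = 6867667648512 - 821 = 6867667647691)
-w = -1*6867667647691 = -6867667647691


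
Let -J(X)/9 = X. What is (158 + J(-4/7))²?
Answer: 1304164/49 ≈ 26616.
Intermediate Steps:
J(X) = -9*X
(158 + J(-4/7))² = (158 - (-36)/7)² = (158 - 9*(-4/7))² = (158 + 36/7)² = (1142/7)² = 1304164/49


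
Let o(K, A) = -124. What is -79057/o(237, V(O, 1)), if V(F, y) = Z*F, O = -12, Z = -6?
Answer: 79057/124 ≈ 637.56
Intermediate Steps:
V(F, y) = -6*F
-79057/o(237, V(O, 1)) = -79057/(-124) = -79057*(-1/124) = 79057/124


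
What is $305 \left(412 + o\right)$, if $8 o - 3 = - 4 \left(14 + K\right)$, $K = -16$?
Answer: $\frac{1008635}{8} \approx 1.2608 \cdot 10^{5}$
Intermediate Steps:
$o = \frac{11}{8}$ ($o = \frac{3}{8} + \frac{\left(-4\right) \left(14 - 16\right)}{8} = \frac{3}{8} + \frac{\left(-4\right) \left(-2\right)}{8} = \frac{3}{8} + \frac{1}{8} \cdot 8 = \frac{3}{8} + 1 = \frac{11}{8} \approx 1.375$)
$305 \left(412 + o\right) = 305 \left(412 + \frac{11}{8}\right) = 305 \cdot \frac{3307}{8} = \frac{1008635}{8}$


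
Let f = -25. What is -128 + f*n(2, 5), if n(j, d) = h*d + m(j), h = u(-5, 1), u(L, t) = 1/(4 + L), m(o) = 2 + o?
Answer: -103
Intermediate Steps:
h = -1 (h = 1/(4 - 5) = 1/(-1) = -1)
n(j, d) = 2 + j - d (n(j, d) = -d + (2 + j) = 2 + j - d)
-128 + f*n(2, 5) = -128 - 25*(2 + 2 - 1*5) = -128 - 25*(2 + 2 - 5) = -128 - 25*(-1) = -128 + 25 = -103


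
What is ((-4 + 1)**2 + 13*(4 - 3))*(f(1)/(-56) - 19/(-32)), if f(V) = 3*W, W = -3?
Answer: 1859/112 ≈ 16.598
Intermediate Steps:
f(V) = -9 (f(V) = 3*(-3) = -9)
((-4 + 1)**2 + 13*(4 - 3))*(f(1)/(-56) - 19/(-32)) = ((-4 + 1)**2 + 13*(4 - 3))*(-9/(-56) - 19/(-32)) = ((-3)**2 + 13*1)*(-9*(-1/56) - 19*(-1/32)) = (9 + 13)*(9/56 + 19/32) = 22*(169/224) = 1859/112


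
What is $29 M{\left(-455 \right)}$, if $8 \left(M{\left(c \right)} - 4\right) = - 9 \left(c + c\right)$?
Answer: $\frac{119219}{4} \approx 29805.0$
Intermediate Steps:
$M{\left(c \right)} = 4 - \frac{9 c}{4}$ ($M{\left(c \right)} = 4 + \frac{\left(-9\right) \left(c + c\right)}{8} = 4 + \frac{\left(-9\right) 2 c}{8} = 4 + \frac{\left(-18\right) c}{8} = 4 - \frac{9 c}{4}$)
$29 M{\left(-455 \right)} = 29 \left(4 - - \frac{4095}{4}\right) = 29 \left(4 + \frac{4095}{4}\right) = 29 \cdot \frac{4111}{4} = \frac{119219}{4}$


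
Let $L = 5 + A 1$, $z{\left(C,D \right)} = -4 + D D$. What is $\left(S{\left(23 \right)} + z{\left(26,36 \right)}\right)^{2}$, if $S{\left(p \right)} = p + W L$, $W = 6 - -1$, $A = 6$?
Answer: $1937664$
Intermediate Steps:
$z{\left(C,D \right)} = -4 + D^{2}$
$W = 7$ ($W = 6 + 1 = 7$)
$L = 11$ ($L = 5 + 6 \cdot 1 = 5 + 6 = 11$)
$S{\left(p \right)} = 77 + p$ ($S{\left(p \right)} = p + 7 \cdot 11 = p + 77 = 77 + p$)
$\left(S{\left(23 \right)} + z{\left(26,36 \right)}\right)^{2} = \left(\left(77 + 23\right) - \left(4 - 36^{2}\right)\right)^{2} = \left(100 + \left(-4 + 1296\right)\right)^{2} = \left(100 + 1292\right)^{2} = 1392^{2} = 1937664$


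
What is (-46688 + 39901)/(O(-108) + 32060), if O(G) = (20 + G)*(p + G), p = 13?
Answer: -6787/40420 ≈ -0.16791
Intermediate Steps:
O(G) = (13 + G)*(20 + G) (O(G) = (20 + G)*(13 + G) = (13 + G)*(20 + G))
(-46688 + 39901)/(O(-108) + 32060) = (-46688 + 39901)/((260 + (-108)² + 33*(-108)) + 32060) = -6787/((260 + 11664 - 3564) + 32060) = -6787/(8360 + 32060) = -6787/40420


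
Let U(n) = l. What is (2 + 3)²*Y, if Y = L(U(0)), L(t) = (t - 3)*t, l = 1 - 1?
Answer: 0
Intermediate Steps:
l = 0
U(n) = 0
L(t) = t*(-3 + t) (L(t) = (-3 + t)*t = t*(-3 + t))
Y = 0 (Y = 0*(-3 + 0) = 0*(-3) = 0)
(2 + 3)²*Y = (2 + 3)²*0 = 5²*0 = 25*0 = 0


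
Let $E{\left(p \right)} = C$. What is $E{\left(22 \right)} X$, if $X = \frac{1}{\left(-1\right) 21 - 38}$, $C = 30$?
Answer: $- \frac{30}{59} \approx -0.50847$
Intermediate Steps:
$X = - \frac{1}{59}$ ($X = \frac{1}{-21 - 38} = \frac{1}{-59} = - \frac{1}{59} \approx -0.016949$)
$E{\left(p \right)} = 30$
$E{\left(22 \right)} X = 30 \left(- \frac{1}{59}\right) = - \frac{30}{59}$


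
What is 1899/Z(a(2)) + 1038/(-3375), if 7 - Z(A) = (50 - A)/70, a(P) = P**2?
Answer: 24898771/83250 ≈ 299.08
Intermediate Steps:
Z(A) = 44/7 + A/70 (Z(A) = 7 - (50 - A)/70 = 7 - (5/7 - A/70) = 7 + (-5/7 + A/70) = 44/7 + A/70)
1899/Z(a(2)) + 1038/(-3375) = 1899/(44/7 + (1/70)*2**2) + 1038/(-3375) = 1899/(44/7 + (1/70)*4) + 1038*(-1/3375) = 1899/(44/7 + 2/35) - 346/1125 = 1899/(222/35) - 346/1125 = 1899*(35/222) - 346/1125 = 22155/74 - 346/1125 = 24898771/83250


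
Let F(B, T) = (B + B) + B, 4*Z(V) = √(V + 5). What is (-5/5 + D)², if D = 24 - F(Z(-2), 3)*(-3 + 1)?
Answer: 2143/4 + 69*√3 ≈ 655.26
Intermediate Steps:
Z(V) = √(5 + V)/4 (Z(V) = √(V + 5)/4 = √(5 + V)/4)
F(B, T) = 3*B (F(B, T) = 2*B + B = 3*B)
D = 24 + 3*√3/2 (D = 24 - 3*(√(5 - 2)/4)*(-3 + 1) = 24 - 3*(√3/4)*(-2) = 24 - 3*√3/4*(-2) = 24 - (-3)*√3/2 = 24 + 3*√3/2 ≈ 26.598)
(-5/5 + D)² = (-5/5 + (24 + 3*√3/2))² = (-5*⅕ + (24 + 3*√3/2))² = (-1 + (24 + 3*√3/2))² = (23 + 3*√3/2)²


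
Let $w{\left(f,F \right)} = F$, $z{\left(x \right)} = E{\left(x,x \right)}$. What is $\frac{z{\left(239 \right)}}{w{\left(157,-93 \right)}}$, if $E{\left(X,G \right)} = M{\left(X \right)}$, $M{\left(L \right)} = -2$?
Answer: $\frac{2}{93} \approx 0.021505$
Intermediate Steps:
$E{\left(X,G \right)} = -2$
$z{\left(x \right)} = -2$
$\frac{z{\left(239 \right)}}{w{\left(157,-93 \right)}} = - \frac{2}{-93} = \left(-2\right) \left(- \frac{1}{93}\right) = \frac{2}{93}$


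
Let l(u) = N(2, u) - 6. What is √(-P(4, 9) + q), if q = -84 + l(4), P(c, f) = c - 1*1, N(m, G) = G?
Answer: I*√89 ≈ 9.434*I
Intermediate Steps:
l(u) = -6 + u (l(u) = u - 6 = -6 + u)
P(c, f) = -1 + c (P(c, f) = c - 1 = -1 + c)
q = -86 (q = -84 + (-6 + 4) = -84 - 2 = -86)
√(-P(4, 9) + q) = √(-(-1 + 4) - 86) = √(-1*3 - 86) = √(-3 - 86) = √(-89) = I*√89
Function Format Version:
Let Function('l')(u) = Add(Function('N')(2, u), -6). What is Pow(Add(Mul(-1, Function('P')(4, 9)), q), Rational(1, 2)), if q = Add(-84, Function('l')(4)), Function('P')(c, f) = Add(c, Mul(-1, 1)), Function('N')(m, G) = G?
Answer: Mul(I, Pow(89, Rational(1, 2))) ≈ Mul(9.4340, I)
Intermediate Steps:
Function('l')(u) = Add(-6, u) (Function('l')(u) = Add(u, -6) = Add(-6, u))
Function('P')(c, f) = Add(-1, c) (Function('P')(c, f) = Add(c, -1) = Add(-1, c))
q = -86 (q = Add(-84, Add(-6, 4)) = Add(-84, -2) = -86)
Pow(Add(Mul(-1, Function('P')(4, 9)), q), Rational(1, 2)) = Pow(Add(Mul(-1, Add(-1, 4)), -86), Rational(1, 2)) = Pow(Add(Mul(-1, 3), -86), Rational(1, 2)) = Pow(Add(-3, -86), Rational(1, 2)) = Pow(-89, Rational(1, 2)) = Mul(I, Pow(89, Rational(1, 2)))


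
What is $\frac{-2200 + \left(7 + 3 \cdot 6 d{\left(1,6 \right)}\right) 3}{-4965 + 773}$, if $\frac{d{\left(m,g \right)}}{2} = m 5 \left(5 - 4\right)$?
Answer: $\frac{1639}{4192} \approx 0.39098$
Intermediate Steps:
$d{\left(m,g \right)} = 10 m$ ($d{\left(m,g \right)} = 2 m 5 \left(5 - 4\right) = 2 \cdot 5 m 1 = 2 \cdot 5 m = 10 m$)
$\frac{-2200 + \left(7 + 3 \cdot 6 d{\left(1,6 \right)}\right) 3}{-4965 + 773} = \frac{-2200 + \left(7 + 3 \cdot 6 \cdot 10 \cdot 1\right) 3}{-4965 + 773} = \frac{-2200 + \left(7 + 18 \cdot 10\right) 3}{-4192} = \left(-2200 + \left(7 + 180\right) 3\right) \left(- \frac{1}{4192}\right) = \left(-2200 + 187 \cdot 3\right) \left(- \frac{1}{4192}\right) = \left(-2200 + 561\right) \left(- \frac{1}{4192}\right) = \left(-1639\right) \left(- \frac{1}{4192}\right) = \frac{1639}{4192}$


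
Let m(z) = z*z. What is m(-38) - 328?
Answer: 1116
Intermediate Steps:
m(z) = z²
m(-38) - 328 = (-38)² - 328 = 1444 - 328 = 1116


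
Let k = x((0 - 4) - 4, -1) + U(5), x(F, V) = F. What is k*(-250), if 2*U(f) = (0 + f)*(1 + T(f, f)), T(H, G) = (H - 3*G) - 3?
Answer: 9500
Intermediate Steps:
T(H, G) = -3 + H - 3*G
U(f) = f*(-2 - 2*f)/2 (U(f) = ((0 + f)*(1 + (-3 + f - 3*f)))/2 = (f*(1 + (-3 - 2*f)))/2 = (f*(-2 - 2*f))/2 = f*(-2 - 2*f)/2)
k = -38 (k = ((0 - 4) - 4) - 1*5*(1 + 5) = (-4 - 4) - 1*5*6 = -8 - 30 = -38)
k*(-250) = -38*(-250) = 9500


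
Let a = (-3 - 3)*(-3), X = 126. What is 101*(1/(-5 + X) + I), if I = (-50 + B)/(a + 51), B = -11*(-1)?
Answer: -156550/2783 ≈ -56.252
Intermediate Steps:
a = 18 (a = -6*(-3) = 18)
B = 11
I = -13/23 (I = (-50 + 11)/(18 + 51) = -39/69 = -39*1/69 = -13/23 ≈ -0.56522)
101*(1/(-5 + X) + I) = 101*(1/(-5 + 126) - 13/23) = 101*(1/121 - 13/23) = 101*(-1550/2783) = -156550/2783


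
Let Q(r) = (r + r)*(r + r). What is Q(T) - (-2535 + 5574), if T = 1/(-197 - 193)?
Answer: -115557974/38025 ≈ -3039.0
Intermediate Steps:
T = -1/390 (T = 1/(-390) = -1/390 ≈ -0.0025641)
Q(r) = 4*r² (Q(r) = (2*r)*(2*r) = 4*r²)
Q(T) - (-2535 + 5574) = 4*(-1/390)² - (-2535 + 5574) = 4*(1/152100) - 1*3039 = 1/38025 - 3039 = -115557974/38025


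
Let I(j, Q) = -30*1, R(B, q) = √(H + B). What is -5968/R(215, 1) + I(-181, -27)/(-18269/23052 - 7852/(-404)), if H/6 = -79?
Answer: -69847560/43405907 + 5968*I*√259/259 ≈ -1.6092 + 370.83*I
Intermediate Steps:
H = -474 (H = 6*(-79) = -474)
R(B, q) = √(-474 + B)
I(j, Q) = -30
-5968/R(215, 1) + I(-181, -27)/(-18269/23052 - 7852/(-404)) = -5968/√(-474 + 215) - 30/(-18269/23052 - 7852/(-404)) = -5968*(-I*√259/259) - 30/(-18269*1/23052 - 7852*(-1/404)) = -5968*(-I*√259/259) - 30/(-18269/23052 + 1963/101) = -(-5968)*I*√259/259 - 30/43405907/2328252 = 5968*I*√259/259 - 30*2328252/43405907 = 5968*I*√259/259 - 69847560/43405907 = -69847560/43405907 + 5968*I*√259/259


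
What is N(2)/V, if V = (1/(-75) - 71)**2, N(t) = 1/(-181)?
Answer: -5625/5134295956 ≈ -1.0956e-6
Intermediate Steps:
N(t) = -1/181
V = 28366276/5625 (V = (-1/75 - 71)**2 = (-5326/75)**2 = 28366276/5625 ≈ 5042.9)
N(2)/V = -1/(181*28366276/5625) = -1/181*5625/28366276 = -5625/5134295956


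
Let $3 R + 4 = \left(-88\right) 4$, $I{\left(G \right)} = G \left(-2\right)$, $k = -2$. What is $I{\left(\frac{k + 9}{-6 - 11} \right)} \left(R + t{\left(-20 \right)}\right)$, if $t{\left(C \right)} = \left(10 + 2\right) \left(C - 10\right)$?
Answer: $- \frac{20104}{51} \approx -394.2$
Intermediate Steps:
$I{\left(G \right)} = - 2 G$
$t{\left(C \right)} = -120 + 12 C$ ($t{\left(C \right)} = 12 \left(-10 + C\right) = -120 + 12 C$)
$R = - \frac{356}{3}$ ($R = - \frac{4}{3} + \frac{\left(-88\right) 4}{3} = - \frac{4}{3} + \frac{1}{3} \left(-352\right) = - \frac{4}{3} - \frac{352}{3} = - \frac{356}{3} \approx -118.67$)
$I{\left(\frac{k + 9}{-6 - 11} \right)} \left(R + t{\left(-20 \right)}\right) = - 2 \frac{-2 + 9}{-6 - 11} \left(- \frac{356}{3} + \left(-120 + 12 \left(-20\right)\right)\right) = - 2 \frac{7}{-17} \left(- \frac{356}{3} - 360\right) = - 2 \cdot 7 \left(- \frac{1}{17}\right) \left(- \frac{356}{3} - 360\right) = \left(-2\right) \left(- \frac{7}{17}\right) \left(- \frac{1436}{3}\right) = \frac{14}{17} \left(- \frac{1436}{3}\right) = - \frac{20104}{51}$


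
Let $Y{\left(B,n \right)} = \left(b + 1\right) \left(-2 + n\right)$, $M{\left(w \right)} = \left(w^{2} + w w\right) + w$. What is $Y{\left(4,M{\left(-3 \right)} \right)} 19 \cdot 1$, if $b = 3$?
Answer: $988$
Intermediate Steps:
$M{\left(w \right)} = w + 2 w^{2}$ ($M{\left(w \right)} = \left(w^{2} + w^{2}\right) + w = 2 w^{2} + w = w + 2 w^{2}$)
$Y{\left(B,n \right)} = -8 + 4 n$ ($Y{\left(B,n \right)} = \left(3 + 1\right) \left(-2 + n\right) = 4 \left(-2 + n\right) = -8 + 4 n$)
$Y{\left(4,M{\left(-3 \right)} \right)} 19 \cdot 1 = \left(-8 + 4 \left(- 3 \left(1 + 2 \left(-3\right)\right)\right)\right) 19 \cdot 1 = \left(-8 + 4 \left(- 3 \left(1 - 6\right)\right)\right) 19 \cdot 1 = \left(-8 + 4 \left(\left(-3\right) \left(-5\right)\right)\right) 19 \cdot 1 = \left(-8 + 4 \cdot 15\right) 19 \cdot 1 = \left(-8 + 60\right) 19 \cdot 1 = 52 \cdot 19 \cdot 1 = 988 \cdot 1 = 988$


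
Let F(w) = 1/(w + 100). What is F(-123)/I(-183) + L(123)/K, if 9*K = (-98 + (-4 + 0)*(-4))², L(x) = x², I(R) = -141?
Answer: 262687/12972 ≈ 20.250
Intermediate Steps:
K = 6724/9 (K = (-98 + (-4 + 0)*(-4))²/9 = (-98 - 4*(-4))²/9 = (-98 + 16)²/9 = (⅑)*(-82)² = (⅑)*6724 = 6724/9 ≈ 747.11)
F(w) = 1/(100 + w)
F(-123)/I(-183) + L(123)/K = 1/((100 - 123)*(-141)) + 123²/(6724/9) = -1/141/(-23) + 15129*(9/6724) = -1/23*(-1/141) + 81/4 = 1/3243 + 81/4 = 262687/12972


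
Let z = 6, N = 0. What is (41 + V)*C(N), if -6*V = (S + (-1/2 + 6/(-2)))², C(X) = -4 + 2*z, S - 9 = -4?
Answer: 325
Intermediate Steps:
S = 5 (S = 9 - 4 = 5)
C(X) = 8 (C(X) = -4 + 2*6 = -4 + 12 = 8)
V = -3/8 (V = -(5 + (-1/2 + 6/(-2)))²/6 = -(5 + (-1*½ + 6*(-½)))²/6 = -(5 + (-½ - 3))²/6 = -(5 - 7/2)²/6 = -(3/2)²/6 = -⅙*9/4 = -3/8 ≈ -0.37500)
(41 + V)*C(N) = (41 - 3/8)*8 = (325/8)*8 = 325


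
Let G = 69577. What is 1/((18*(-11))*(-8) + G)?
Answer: 1/71161 ≈ 1.4053e-5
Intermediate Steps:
1/((18*(-11))*(-8) + G) = 1/((18*(-11))*(-8) + 69577) = 1/(-198*(-8) + 69577) = 1/(1584 + 69577) = 1/71161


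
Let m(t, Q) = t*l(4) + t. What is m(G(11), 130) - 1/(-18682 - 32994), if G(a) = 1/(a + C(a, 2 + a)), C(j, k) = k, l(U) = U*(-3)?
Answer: -142103/310056 ≈ -0.45831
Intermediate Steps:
l(U) = -3*U
G(a) = 1/(2 + 2*a) (G(a) = 1/(a + (2 + a)) = 1/(2 + 2*a))
m(t, Q) = -11*t (m(t, Q) = t*(-3*4) + t = t*(-12) + t = -12*t + t = -11*t)
m(G(11), 130) - 1/(-18682 - 32994) = -11/(2*(1 + 11)) - 1/(-18682 - 32994) = -11/(2*12) - 1/(-51676) = -11/(2*12) - 1*(-1/51676) = -11*1/24 + 1/51676 = -11/24 + 1/51676 = -142103/310056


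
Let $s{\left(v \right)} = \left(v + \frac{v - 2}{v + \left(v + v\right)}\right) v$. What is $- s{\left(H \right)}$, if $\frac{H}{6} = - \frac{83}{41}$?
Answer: $- \frac{720232}{5043} \approx -142.82$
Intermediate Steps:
$H = - \frac{498}{41}$ ($H = 6 \left(- \frac{83}{41}\right) = - \frac{498}{41} \approx -12.146$)
$s{\left(v \right)} = v \left(v + \frac{-2 + v}{3 v}\right)$ ($s{\left(v \right)} = \left(v + \frac{-2 + v}{v + 2 v}\right) v = \left(v + \frac{-2 + v}{3 v}\right) v = v \left(v + \frac{-2 + v}{3 v}\right)$)
$- s{\left(H \right)} = - (- \frac{2}{3} + \left(- \frac{498}{41}\right)^{2} + \frac{1}{3} \left(- \frac{498}{41}\right)) = - (- \frac{2}{3} + \frac{248004}{1681} - \frac{166}{41}) = \left(-1\right) \frac{720232}{5043} = - \frac{720232}{5043}$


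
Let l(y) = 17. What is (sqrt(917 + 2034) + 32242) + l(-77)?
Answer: 32259 + sqrt(2951) ≈ 32313.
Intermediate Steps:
(sqrt(917 + 2034) + 32242) + l(-77) = (sqrt(917 + 2034) + 32242) + 17 = (sqrt(2951) + 32242) + 17 = (32242 + sqrt(2951)) + 17 = 32259 + sqrt(2951)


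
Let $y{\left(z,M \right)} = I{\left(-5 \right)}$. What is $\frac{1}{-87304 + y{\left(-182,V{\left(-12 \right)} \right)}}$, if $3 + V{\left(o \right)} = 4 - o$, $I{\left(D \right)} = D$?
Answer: $- \frac{1}{87309} \approx -1.1454 \cdot 10^{-5}$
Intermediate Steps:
$V{\left(o \right)} = 1 - o$ ($V{\left(o \right)} = -3 - \left(-4 + o\right) = 1 - o$)
$y{\left(z,M \right)} = -5$
$\frac{1}{-87304 + y{\left(-182,V{\left(-12 \right)} \right)}} = \frac{1}{-87304 - 5} = \frac{1}{-87309} = - \frac{1}{87309}$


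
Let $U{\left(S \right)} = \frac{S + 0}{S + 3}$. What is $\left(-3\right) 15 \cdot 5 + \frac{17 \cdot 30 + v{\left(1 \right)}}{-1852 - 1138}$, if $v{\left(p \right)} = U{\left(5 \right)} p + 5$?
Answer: $- \frac{1077225}{4784} \approx -225.17$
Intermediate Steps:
$U{\left(S \right)} = \frac{S}{3 + S}$
$v{\left(p \right)} = 5 + \frac{5 p}{8}$ ($v{\left(p \right)} = \frac{5}{3 + 5} p + 5 = \frac{5}{8} p + 5 = 5 \cdot \frac{1}{8} p + 5 = \frac{5 p}{8} + 5 = 5 + \frac{5 p}{8}$)
$\left(-3\right) 15 \cdot 5 + \frac{17 \cdot 30 + v{\left(1 \right)}}{-1852 - 1138} = \left(-3\right) 15 \cdot 5 + \frac{17 \cdot 30 + \left(5 + \frac{5}{8} \cdot 1\right)}{-1852 - 1138} = \left(-45\right) 5 + \frac{510 + \left(5 + \frac{5}{8}\right)}{-2990} = -225 + \left(510 + \frac{45}{8}\right) \left(- \frac{1}{2990}\right) = -225 + \frac{4125}{8} \left(- \frac{1}{2990}\right) = -225 - \frac{825}{4784} = - \frac{1077225}{4784}$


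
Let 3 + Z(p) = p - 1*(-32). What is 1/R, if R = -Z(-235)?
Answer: 1/206 ≈ 0.0048544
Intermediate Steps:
Z(p) = 29 + p (Z(p) = -3 + (p - 1*(-32)) = -3 + (p + 32) = -3 + (32 + p) = 29 + p)
R = 206 (R = -(29 - 235) = -1*(-206) = 206)
1/R = 1/206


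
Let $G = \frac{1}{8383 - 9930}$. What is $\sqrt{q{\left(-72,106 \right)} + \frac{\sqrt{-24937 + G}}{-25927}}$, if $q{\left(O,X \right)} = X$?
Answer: $\frac{\sqrt{170526166100956666 - 80218138 i \sqrt{14919863595}}}{40109069} \approx 10.296 - 0.00029579 i$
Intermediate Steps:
$G = - \frac{1}{1547}$ ($G = \frac{1}{-1547} = - \frac{1}{1547} \approx -0.00064641$)
$\sqrt{q{\left(-72,106 \right)} + \frac{\sqrt{-24937 + G}}{-25927}} = \sqrt{106 + \frac{\sqrt{-24937 - \frac{1}{1547}}}{-25927}} = \sqrt{106 + \sqrt{- \frac{38577540}{1547}} \left(- \frac{1}{25927}\right)} = \sqrt{106 + \frac{2 i \sqrt{14919863595}}{1547} \left(- \frac{1}{25927}\right)} = \sqrt{106 - \frac{2 i \sqrt{14919863595}}{40109069}}$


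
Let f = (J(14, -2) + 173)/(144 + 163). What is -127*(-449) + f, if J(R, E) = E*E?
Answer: 17506238/307 ≈ 57024.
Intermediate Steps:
J(R, E) = E²
f = 177/307 (f = ((-2)² + 173)/(144 + 163) = (4 + 173)/307 = 177*(1/307) = 177/307 ≈ 0.57655)
-127*(-449) + f = -127*(-449) + 177/307 = 57023 + 177/307 = 17506238/307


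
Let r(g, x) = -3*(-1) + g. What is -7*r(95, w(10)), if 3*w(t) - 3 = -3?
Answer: -686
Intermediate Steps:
w(t) = 0 (w(t) = 1 + (⅓)*(-3) = 1 - 1 = 0)
r(g, x) = 3 + g
-7*r(95, w(10)) = -7*(3 + 95) = -7*98 = -686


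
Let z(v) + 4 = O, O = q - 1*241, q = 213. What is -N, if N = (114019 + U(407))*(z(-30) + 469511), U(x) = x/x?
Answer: -53529995580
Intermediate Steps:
O = -28 (O = 213 - 1*241 = 213 - 241 = -28)
z(v) = -32 (z(v) = -4 - 28 = -32)
U(x) = 1
N = 53529995580 (N = (114019 + 1)*(-32 + 469511) = 114020*469479 = 53529995580)
-N = -1*53529995580 = -53529995580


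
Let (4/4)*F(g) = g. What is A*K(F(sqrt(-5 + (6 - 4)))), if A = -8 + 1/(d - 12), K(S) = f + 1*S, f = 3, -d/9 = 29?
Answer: -2185/91 - 2185*I*sqrt(3)/273 ≈ -24.011 - 13.863*I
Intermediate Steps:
d = -261 (d = -9*29 = -261)
F(g) = g
K(S) = 3 + S (K(S) = 3 + 1*S = 3 + S)
A = -2185/273 (A = -8 + 1/(-261 - 12) = -8 + 1/(-273) = -8 - 1/273 = -2185/273 ≈ -8.0037)
A*K(F(sqrt(-5 + (6 - 4)))) = -2185*(3 + sqrt(-5 + (6 - 4)))/273 = -2185*(3 + sqrt(-5 + 2))/273 = -2185*(3 + sqrt(-3))/273 = -2185*(3 + I*sqrt(3))/273 = -2185/91 - 2185*I*sqrt(3)/273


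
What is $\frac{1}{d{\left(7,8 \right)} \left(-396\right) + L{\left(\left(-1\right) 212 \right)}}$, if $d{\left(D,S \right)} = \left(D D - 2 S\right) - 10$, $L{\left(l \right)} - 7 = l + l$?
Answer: $- \frac{1}{9525} \approx -0.00010499$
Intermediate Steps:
$L{\left(l \right)} = 7 + 2 l$ ($L{\left(l \right)} = 7 + \left(l + l\right) = 7 + 2 l$)
$d{\left(D,S \right)} = -10 + D^{2} - 2 S$ ($d{\left(D,S \right)} = \left(D^{2} - 2 S\right) - 10 = -10 + D^{2} - 2 S$)
$\frac{1}{d{\left(7,8 \right)} \left(-396\right) + L{\left(\left(-1\right) 212 \right)}} = \frac{1}{\left(-10 + 7^{2} - 16\right) \left(-396\right) + \left(7 + 2 \left(\left(-1\right) 212\right)\right)} = \frac{1}{\left(-10 + 49 - 16\right) \left(-396\right) + \left(7 + 2 \left(-212\right)\right)} = \frac{1}{23 \left(-396\right) + \left(7 - 424\right)} = \frac{1}{-9108 - 417} = \frac{1}{-9525} = - \frac{1}{9525}$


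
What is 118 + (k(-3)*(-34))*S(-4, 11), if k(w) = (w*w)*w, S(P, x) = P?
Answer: -3554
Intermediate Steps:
k(w) = w**3 (k(w) = w**2*w = w**3)
118 + (k(-3)*(-34))*S(-4, 11) = 118 + ((-3)**3*(-34))*(-4) = 118 - 27*(-34)*(-4) = 118 + 918*(-4) = 118 - 3672 = -3554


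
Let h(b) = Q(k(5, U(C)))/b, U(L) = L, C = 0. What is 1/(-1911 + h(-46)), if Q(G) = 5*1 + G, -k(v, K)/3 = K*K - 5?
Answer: -23/43963 ≈ -0.00052317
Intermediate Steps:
k(v, K) = 15 - 3*K² (k(v, K) = -3*(K*K - 5) = -3*(K² - 5) = -3*(-5 + K²) = 15 - 3*K²)
Q(G) = 5 + G
h(b) = 20/b (h(b) = (5 + (15 - 3*0²))/b = (5 + (15 - 3*0))/b = (5 + (15 + 0))/b = (5 + 15)/b = 20/b)
1/(-1911 + h(-46)) = 1/(-1911 + 20/(-46)) = 1/(-1911 + 20*(-1/46)) = 1/(-1911 - 10/23) = 1/(-43963/23) = -23/43963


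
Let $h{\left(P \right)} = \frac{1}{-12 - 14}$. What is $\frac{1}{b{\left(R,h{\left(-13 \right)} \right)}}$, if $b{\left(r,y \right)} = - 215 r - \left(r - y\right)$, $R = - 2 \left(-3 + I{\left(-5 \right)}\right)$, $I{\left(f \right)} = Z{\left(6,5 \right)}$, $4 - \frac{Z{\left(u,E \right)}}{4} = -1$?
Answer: $\frac{26}{190943} \approx 0.00013617$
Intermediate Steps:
$Z{\left(u,E \right)} = 20$ ($Z{\left(u,E \right)} = 16 - -4 = 16 + 4 = 20$)
$I{\left(f \right)} = 20$
$h{\left(P \right)} = - \frac{1}{26}$ ($h{\left(P \right)} = \frac{1}{-26} = - \frac{1}{26}$)
$R = -34$ ($R = - 2 \left(-3 + 20\right) = \left(-2\right) 17 = -34$)
$b{\left(r,y \right)} = y - 216 r$
$\frac{1}{b{\left(R,h{\left(-13 \right)} \right)}} = \frac{1}{- \frac{1}{26} - -7344} = \frac{1}{- \frac{1}{26} + 7344} = \frac{1}{\frac{190943}{26}} = \frac{26}{190943}$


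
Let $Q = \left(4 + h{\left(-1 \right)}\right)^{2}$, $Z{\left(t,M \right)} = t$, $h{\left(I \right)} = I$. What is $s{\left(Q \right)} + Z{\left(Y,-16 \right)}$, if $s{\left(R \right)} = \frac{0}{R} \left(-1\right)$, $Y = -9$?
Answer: $-9$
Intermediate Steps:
$Q = 9$ ($Q = \left(4 - 1\right)^{2} = 3^{2} = 9$)
$s{\left(R \right)} = 0$ ($s{\left(R \right)} = 0 \left(-1\right) = 0$)
$s{\left(Q \right)} + Z{\left(Y,-16 \right)} = 0 - 9 = -9$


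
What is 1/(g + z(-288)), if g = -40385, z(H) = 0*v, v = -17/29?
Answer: -1/40385 ≈ -2.4762e-5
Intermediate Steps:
v = -17/29 (v = -17*1/29 = -17/29 ≈ -0.58621)
z(H) = 0 (z(H) = 0*(-17/29) = 0)
1/(g + z(-288)) = 1/(-40385 + 0) = 1/(-40385) = -1/40385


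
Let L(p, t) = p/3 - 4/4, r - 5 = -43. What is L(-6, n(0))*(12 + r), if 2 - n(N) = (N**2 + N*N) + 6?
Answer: 78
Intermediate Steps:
r = -38 (r = 5 - 43 = -38)
n(N) = -4 - 2*N**2 (n(N) = 2 - ((N**2 + N*N) + 6) = 2 - ((N**2 + N**2) + 6) = 2 - (2*N**2 + 6) = 2 - (6 + 2*N**2) = 2 + (-6 - 2*N**2) = -4 - 2*N**2)
L(p, t) = -1 + p/3 (L(p, t) = p*(1/3) - 4*1/4 = p/3 - 1 = -1 + p/3)
L(-6, n(0))*(12 + r) = (-1 + (1/3)*(-6))*(12 - 38) = (-1 - 2)*(-26) = -3*(-26) = 78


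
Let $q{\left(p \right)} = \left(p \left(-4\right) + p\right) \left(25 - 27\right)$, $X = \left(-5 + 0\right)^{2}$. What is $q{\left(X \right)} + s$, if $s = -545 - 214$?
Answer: $-609$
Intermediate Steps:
$s = -759$
$X = 25$ ($X = \left(-5\right)^{2} = 25$)
$q{\left(p \right)} = 6 p$ ($q{\left(p \right)} = \left(- 4 p + p\right) \left(-2\right) = - 3 p \left(-2\right) = 6 p$)
$q{\left(X \right)} + s = 6 \cdot 25 - 759 = 150 - 759 = -609$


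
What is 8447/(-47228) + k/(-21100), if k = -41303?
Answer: 110776649/62281925 ≈ 1.7786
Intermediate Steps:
8447/(-47228) + k/(-21100) = 8447/(-47228) - 41303/(-21100) = 8447*(-1/47228) - 41303*(-1/21100) = -8447/47228 + 41303/21100 = 110776649/62281925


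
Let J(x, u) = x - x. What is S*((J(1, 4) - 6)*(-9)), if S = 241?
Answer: 13014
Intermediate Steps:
J(x, u) = 0
S*((J(1, 4) - 6)*(-9)) = 241*((0 - 6)*(-9)) = 241*(-6*(-9)) = 241*54 = 13014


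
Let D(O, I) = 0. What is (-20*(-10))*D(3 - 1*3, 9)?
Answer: 0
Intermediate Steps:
(-20*(-10))*D(3 - 1*3, 9) = -20*(-10)*0 = 200*0 = 0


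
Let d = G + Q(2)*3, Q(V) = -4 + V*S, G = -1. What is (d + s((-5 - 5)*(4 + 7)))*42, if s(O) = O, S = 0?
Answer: -5166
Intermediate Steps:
Q(V) = -4 (Q(V) = -4 + V*0 = -4 + 0 = -4)
d = -13 (d = -1 - 4*3 = -1 - 12 = -13)
(d + s((-5 - 5)*(4 + 7)))*42 = (-13 + (-5 - 5)*(4 + 7))*42 = (-13 - 10*11)*42 = (-13 - 110)*42 = -123*42 = -5166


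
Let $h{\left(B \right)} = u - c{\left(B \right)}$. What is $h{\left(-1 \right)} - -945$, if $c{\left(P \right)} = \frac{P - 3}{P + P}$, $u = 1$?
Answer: $944$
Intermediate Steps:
$c{\left(P \right)} = \frac{-3 + P}{2 P}$
$h{\left(B \right)} = 1 - \frac{-3 + B}{2 B}$
$h{\left(-1 \right)} - -945 = \frac{3 - 1}{2 \left(-1\right)} - -945 = \frac{1}{2} \left(-1\right) 2 + 945 = -1 + 945 = 944$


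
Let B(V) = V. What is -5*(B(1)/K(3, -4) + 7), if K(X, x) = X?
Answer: -110/3 ≈ -36.667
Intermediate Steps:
-5*(B(1)/K(3, -4) + 7) = -5*(1/3 + 7) = -5*(1*(⅓) + 7) = -5*(⅓ + 7) = -5*22/3 = -110/3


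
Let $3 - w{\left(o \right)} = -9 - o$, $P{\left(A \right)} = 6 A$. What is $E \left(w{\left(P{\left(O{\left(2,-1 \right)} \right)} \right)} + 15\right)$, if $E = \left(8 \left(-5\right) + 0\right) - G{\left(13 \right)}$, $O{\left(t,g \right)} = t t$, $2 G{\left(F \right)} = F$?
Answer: $- \frac{4743}{2} \approx -2371.5$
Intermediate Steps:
$G{\left(F \right)} = \frac{F}{2}$
$O{\left(t,g \right)} = t^{2}$
$w{\left(o \right)} = 12 + o$ ($w{\left(o \right)} = 3 - \left(-9 - o\right) = 3 + \left(9 + o\right) = 12 + o$)
$E = - \frac{93}{2}$ ($E = \left(8 \left(-5\right) + 0\right) - \frac{1}{2} \cdot 13 = \left(-40 + 0\right) - \frac{13}{2} = -40 - \frac{13}{2} = - \frac{93}{2} \approx -46.5$)
$E \left(w{\left(P{\left(O{\left(2,-1 \right)} \right)} \right)} + 15\right) = - \frac{93 \left(\left(12 + 6 \cdot 2^{2}\right) + 15\right)}{2} = - \frac{93 \left(\left(12 + 6 \cdot 4\right) + 15\right)}{2} = - \frac{93 \left(\left(12 + 24\right) + 15\right)}{2} = - \frac{93 \left(36 + 15\right)}{2} = \left(- \frac{93}{2}\right) 51 = - \frac{4743}{2}$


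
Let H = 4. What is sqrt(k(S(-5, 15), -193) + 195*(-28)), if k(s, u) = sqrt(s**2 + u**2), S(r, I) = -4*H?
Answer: sqrt(-5460 + sqrt(37505)) ≈ 72.57*I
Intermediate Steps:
S(r, I) = -16 (S(r, I) = -4*4 = -16)
sqrt(k(S(-5, 15), -193) + 195*(-28)) = sqrt(sqrt((-16)**2 + (-193)**2) + 195*(-28)) = sqrt(sqrt(256 + 37249) - 5460) = sqrt(sqrt(37505) - 5460) = sqrt(-5460 + sqrt(37505))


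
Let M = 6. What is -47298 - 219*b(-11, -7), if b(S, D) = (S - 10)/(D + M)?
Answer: -51897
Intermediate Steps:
b(S, D) = (-10 + S)/(6 + D) (b(S, D) = (S - 10)/(D + 6) = (-10 + S)/(6 + D))
-47298 - 219*b(-11, -7) = -47298 - 219*(-10 - 11)/(6 - 7) = -47298 - 219*(-21)/(-1) = -47298 - (-219)*(-21) = -47298 - 219*21 = -47298 - 4599 = -51897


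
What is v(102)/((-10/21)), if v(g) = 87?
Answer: -1827/10 ≈ -182.70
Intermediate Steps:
v(102)/((-10/21)) = 87/((-10/21)) = 87/((-10*1/21)) = 87/(-10/21) = 87*(-21/10) = -1827/10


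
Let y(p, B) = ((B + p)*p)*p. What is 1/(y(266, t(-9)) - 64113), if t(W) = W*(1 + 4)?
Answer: 1/15572963 ≈ 6.4214e-8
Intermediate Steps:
t(W) = 5*W (t(W) = W*5 = 5*W)
y(p, B) = p²*(B + p) (y(p, B) = (p*(B + p))*p = p²*(B + p))
1/(y(266, t(-9)) - 64113) = 1/(266²*(5*(-9) + 266) - 64113) = 1/(70756*(-45 + 266) - 64113) = 1/(70756*221 - 64113) = 1/(15637076 - 64113) = 1/15572963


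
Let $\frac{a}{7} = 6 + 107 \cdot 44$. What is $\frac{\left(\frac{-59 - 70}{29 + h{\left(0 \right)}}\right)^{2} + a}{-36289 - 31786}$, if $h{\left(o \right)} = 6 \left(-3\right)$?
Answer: $- \frac{4009399}{8237075} \approx -0.48675$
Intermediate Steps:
$h{\left(o \right)} = -18$
$a = 32998$ ($a = 7 \left(6 + 107 \cdot 44\right) = 7 \left(6 + 4708\right) = 7 \cdot 4714 = 32998$)
$\frac{\left(\frac{-59 - 70}{29 + h{\left(0 \right)}}\right)^{2} + a}{-36289 - 31786} = \frac{\left(\frac{-59 - 70}{29 - 18}\right)^{2} + 32998}{-36289 - 31786} = \frac{\left(- \frac{129}{11}\right)^{2} + 32998}{-68075} = \left(\left(\left(-129\right) \frac{1}{11}\right)^{2} + 32998\right) \left(- \frac{1}{68075}\right) = \left(\left(- \frac{129}{11}\right)^{2} + 32998\right) \left(- \frac{1}{68075}\right) = \left(\frac{16641}{121} + 32998\right) \left(- \frac{1}{68075}\right) = \frac{4009399}{121} \left(- \frac{1}{68075}\right) = - \frac{4009399}{8237075}$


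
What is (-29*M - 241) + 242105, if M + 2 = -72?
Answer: 244010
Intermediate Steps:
M = -74 (M = -2 - 72 = -74)
(-29*M - 241) + 242105 = (-29*(-74) - 241) + 242105 = (2146 - 241) + 242105 = 1905 + 242105 = 244010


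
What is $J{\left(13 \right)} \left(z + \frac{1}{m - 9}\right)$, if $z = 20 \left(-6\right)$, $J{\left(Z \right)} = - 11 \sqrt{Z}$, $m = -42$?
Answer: $\frac{67331 \sqrt{13}}{51} \approx 4760.1$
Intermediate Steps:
$z = -120$
$J{\left(13 \right)} \left(z + \frac{1}{m - 9}\right) = - 11 \sqrt{13} \left(-120 + \frac{1}{-42 - 9}\right) = - 11 \sqrt{13} \left(-120 + \frac{1}{-51}\right) = - 11 \sqrt{13} \left(-120 - \frac{1}{51}\right) = - 11 \sqrt{13} \left(- \frac{6121}{51}\right) = \frac{67331 \sqrt{13}}{51}$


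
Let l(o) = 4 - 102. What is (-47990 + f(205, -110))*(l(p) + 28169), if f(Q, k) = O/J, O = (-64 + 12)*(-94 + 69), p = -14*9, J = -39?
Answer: -1348062990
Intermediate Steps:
p = -126
O = 1300 (O = -52*(-25) = 1300)
l(o) = -98
f(Q, k) = -100/3 (f(Q, k) = 1300/(-39) = 1300*(-1/39) = -100/3)
(-47990 + f(205, -110))*(l(p) + 28169) = (-47990 - 100/3)*(-98 + 28169) = -144070/3*28071 = -1348062990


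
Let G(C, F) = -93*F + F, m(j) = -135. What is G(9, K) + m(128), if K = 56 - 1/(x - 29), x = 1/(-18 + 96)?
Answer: -11961083/2261 ≈ -5290.2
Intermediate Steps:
x = 1/78 ≈ 0.012821
K = 126694/2261 (K = 56 - 1/(1/78 - 29) = 56 - 1/(-2261/78) = 56 - 1*(-78/2261) = 56 + 78/2261 = 126694/2261 ≈ 56.034)
G(C, F) = -92*F
G(9, K) + m(128) = -92*126694/2261 - 135 = -11655848/2261 - 135 = -11961083/2261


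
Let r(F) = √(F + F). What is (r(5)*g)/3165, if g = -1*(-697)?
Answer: 697*√10/3165 ≈ 0.69640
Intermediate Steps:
r(F) = √2*√F (r(F) = √(2*F) = √2*√F)
g = 697
(r(5)*g)/3165 = ((√2*√5)*697)/3165 = (√10*697)*(1/3165) = (697*√10)*(1/3165) = 697*√10/3165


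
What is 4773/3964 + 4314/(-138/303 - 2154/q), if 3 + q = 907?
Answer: -780062540955/513611516 ≈ -1518.8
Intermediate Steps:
q = 904 (q = -3 + 907 = 904)
4773/3964 + 4314/(-138/303 - 2154/q) = 4773/3964 + 4314/(-138/303 - 2154/904) = 4773*(1/3964) + 4314/(-138*1/303 - 2154*1/904) = 4773/3964 + 4314/(-46/101 - 1077/452) = 4773/3964 + 4314/(-129569/45652) = 4773/3964 + 4314*(-45652/129569) = 4773/3964 - 196942728/129569 = -780062540955/513611516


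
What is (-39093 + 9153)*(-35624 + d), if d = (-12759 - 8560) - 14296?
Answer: 2132895660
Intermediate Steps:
d = -35615 (d = -21319 - 14296 = -35615)
(-39093 + 9153)*(-35624 + d) = (-39093 + 9153)*(-35624 - 35615) = -29940*(-71239) = 2132895660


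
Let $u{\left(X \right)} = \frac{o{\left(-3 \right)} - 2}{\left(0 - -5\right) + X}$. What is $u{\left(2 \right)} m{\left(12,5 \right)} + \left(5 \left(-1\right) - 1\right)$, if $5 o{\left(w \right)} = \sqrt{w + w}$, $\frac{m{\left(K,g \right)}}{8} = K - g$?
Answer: $-22 + \frac{8 i \sqrt{6}}{5} \approx -22.0 + 3.9192 i$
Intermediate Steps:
$m{\left(K,g \right)} = - 8 g + 8 K$ ($m{\left(K,g \right)} = 8 \left(K - g\right) = - 8 g + 8 K$)
$o{\left(w \right)} = \frac{\sqrt{2} \sqrt{w}}{5}$ ($o{\left(w \right)} = \frac{\sqrt{w + w}}{5} = \frac{\sqrt{2 w}}{5} = \frac{\sqrt{2} \sqrt{w}}{5}$)
$u{\left(X \right)} = \frac{-2 + \frac{i \sqrt{6}}{5}}{5 + X}$ ($u{\left(X \right)} = \frac{\frac{\sqrt{2} \sqrt{-3}}{5} - 2}{\left(0 - -5\right) + X} = \frac{\frac{\sqrt{2} i \sqrt{3}}{5} - 2}{\left(0 + 5\right) + X} = \frac{\frac{i \sqrt{6}}{5} - 2}{5 + X} = \frac{-2 + \frac{i \sqrt{6}}{5}}{5 + X}$)
$u{\left(2 \right)} m{\left(12,5 \right)} + \left(5 \left(-1\right) - 1\right) = \frac{-10 + i \sqrt{6}}{5 \left(5 + 2\right)} \left(\left(-8\right) 5 + 8 \cdot 12\right) + \left(5 \left(-1\right) - 1\right) = \frac{-10 + i \sqrt{6}}{5 \cdot 7} \left(-40 + 96\right) - 6 = \frac{1}{5} \cdot \frac{1}{7} \left(-10 + i \sqrt{6}\right) 56 - 6 = \left(- \frac{2}{7} + \frac{i \sqrt{6}}{35}\right) 56 - 6 = \left(-16 + \frac{8 i \sqrt{6}}{5}\right) - 6 = -22 + \frac{8 i \sqrt{6}}{5}$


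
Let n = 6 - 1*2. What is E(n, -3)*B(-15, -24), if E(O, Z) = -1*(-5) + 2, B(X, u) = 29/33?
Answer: 203/33 ≈ 6.1515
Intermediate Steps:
n = 4 (n = 6 - 2 = 4)
B(X, u) = 29/33 (B(X, u) = 29*(1/33) = 29/33)
E(O, Z) = 7 (E(O, Z) = 5 + 2 = 7)
E(n, -3)*B(-15, -24) = 7*(29/33) = 203/33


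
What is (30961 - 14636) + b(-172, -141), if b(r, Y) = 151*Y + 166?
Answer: -4800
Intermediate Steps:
b(r, Y) = 166 + 151*Y
(30961 - 14636) + b(-172, -141) = (30961 - 14636) + (166 + 151*(-141)) = 16325 + (166 - 21291) = 16325 - 21125 = -4800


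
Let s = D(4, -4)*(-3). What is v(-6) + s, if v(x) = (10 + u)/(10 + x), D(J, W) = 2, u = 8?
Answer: -3/2 ≈ -1.5000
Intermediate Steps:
s = -6 (s = 2*(-3) = -6)
v(x) = 18/(10 + x) (v(x) = (10 + 8)/(10 + x) = 18/(10 + x))
v(-6) + s = 18/(10 - 6) - 6 = 18/4 - 6 = 18*(¼) - 6 = 9/2 - 6 = -3/2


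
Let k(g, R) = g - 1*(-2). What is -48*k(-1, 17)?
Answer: -48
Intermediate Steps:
k(g, R) = 2 + g (k(g, R) = g + 2 = 2 + g)
-48*k(-1, 17) = -48*(2 - 1) = -48*1 = -48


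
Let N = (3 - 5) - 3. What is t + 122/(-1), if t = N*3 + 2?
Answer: -135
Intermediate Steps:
N = -5 (N = -2 - 3 = -5)
t = -13 (t = -5*3 + 2 = -15 + 2 = -13)
t + 122/(-1) = -13 + 122/(-1) = -13 + 122*(-1) = -13 - 122 = -135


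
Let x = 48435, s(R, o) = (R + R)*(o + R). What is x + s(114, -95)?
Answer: 52767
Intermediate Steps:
s(R, o) = 2*R*(R + o) (s(R, o) = (2*R)*(R + o) = 2*R*(R + o))
x + s(114, -95) = 48435 + 2*114*(114 - 95) = 48435 + 2*114*19 = 48435 + 4332 = 52767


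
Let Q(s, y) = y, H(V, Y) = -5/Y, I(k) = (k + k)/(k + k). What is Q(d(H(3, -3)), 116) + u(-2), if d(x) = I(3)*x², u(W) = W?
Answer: 114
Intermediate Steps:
I(k) = 1 (I(k) = (2*k)/((2*k)) = (2*k)*(1/(2*k)) = 1)
d(x) = x² (d(x) = 1*x² = x²)
Q(d(H(3, -3)), 116) + u(-2) = 116 - 2 = 114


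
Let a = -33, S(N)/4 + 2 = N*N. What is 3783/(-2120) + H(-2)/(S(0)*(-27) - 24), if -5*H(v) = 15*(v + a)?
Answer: -20989/16960 ≈ -1.2376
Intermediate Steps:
S(N) = -8 + 4*N**2 (S(N) = -8 + 4*(N*N) = -8 + 4*N**2)
H(v) = 99 - 3*v (H(v) = -3*(v - 33) = -3*(-33 + v) = -(-495 + 15*v)/5 = 99 - 3*v)
3783/(-2120) + H(-2)/(S(0)*(-27) - 24) = 3783/(-2120) + (99 - 3*(-2))/((-8 + 4*0**2)*(-27) - 24) = 3783*(-1/2120) + (99 + 6)/((-8 + 4*0)*(-27) - 24) = -3783/2120 + 105/((-8 + 0)*(-27) - 24) = -3783/2120 + 105/(-8*(-27) - 24) = -3783/2120 + 105/(216 - 24) = -3783/2120 + 105/192 = -3783/2120 + 105*(1/192) = -3783/2120 + 35/64 = -20989/16960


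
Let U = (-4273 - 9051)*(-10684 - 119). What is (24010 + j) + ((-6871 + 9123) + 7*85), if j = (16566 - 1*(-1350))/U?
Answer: 322147863360/11994931 ≈ 26857.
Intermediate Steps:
U = 143939172 (U = -13324*(-10803) = 143939172)
j = 1493/11994931 (j = (16566 - 1*(-1350))/143939172 = (16566 + 1350)*(1/143939172) = 17916*(1/143939172) = 1493/11994931 ≈ 0.00012447)
(24010 + j) + ((-6871 + 9123) + 7*85) = (24010 + 1493/11994931) + ((-6871 + 9123) + 7*85) = 287998294803/11994931 + (2252 + 595) = 287998294803/11994931 + 2847 = 322147863360/11994931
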